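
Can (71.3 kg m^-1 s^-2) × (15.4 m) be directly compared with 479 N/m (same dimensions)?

Work out the base dimensions of each:
  (71.3 kg m^-1 s^-2) × (15.4 m):  [kg·m⁻¹·s⁻²] · [m] = kg·s⁻²
  479 N/m:  N·m⁻¹ = kg·m·s⁻²·m⁻¹ = kg·s⁻²
Both are kg·s⁻², so they have the same dimensions and can be added.

Yes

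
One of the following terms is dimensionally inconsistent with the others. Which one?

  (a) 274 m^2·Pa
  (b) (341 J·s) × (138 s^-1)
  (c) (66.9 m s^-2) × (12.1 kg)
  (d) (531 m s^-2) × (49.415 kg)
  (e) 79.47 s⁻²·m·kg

Reduce each to base SI dimensions:
  (a) Pa·m² = N·m⁻²·m² = kg·m·s⁻²
  (b) [kg·m²·s⁻¹] · [s⁻¹] = kg·m²·s⁻²
  (c) [m·s⁻²] · [kg] = kg·m·s⁻²
  (d) [m·s⁻²] · [kg] = kg·m·s⁻²
  (e) kg·m·s⁻²
All reduce to kg·m·s⁻² except (b), which is kg·m²·s⁻².

(b)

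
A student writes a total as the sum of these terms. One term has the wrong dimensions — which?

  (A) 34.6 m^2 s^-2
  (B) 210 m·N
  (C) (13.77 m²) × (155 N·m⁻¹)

Work out the base dimensions of each:
  (A) m²·s⁻²
  (B) N·m = kg·m·s⁻²·m = kg·m²·s⁻²
  (C) [m²] · [kg·s⁻²] = kg·m²·s⁻²
All reduce to kg·m²·s⁻² except (A), which is m²·s⁻².

(A)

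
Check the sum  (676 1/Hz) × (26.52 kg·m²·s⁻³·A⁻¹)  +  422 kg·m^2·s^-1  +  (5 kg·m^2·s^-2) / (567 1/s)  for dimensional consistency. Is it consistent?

No

Expand each in SI base units:
  (676 1/Hz) × (26.52 kg·m²·s⁻³·A⁻¹):  [s] · [kg·m²·s⁻³·A⁻¹] = kg·m²·s⁻²·A⁻¹
  422 kg·m^2·s^-1:  kg·m²·s⁻¹
  (5 kg·m^2·s^-2) / (567 1/s):  [kg·m²·s⁻²] / [s⁻¹] = kg·m²·s⁻¹
The terms do not share a single dimension (kg·m²·s⁻²·A⁻¹ vs kg·m²·s⁻¹).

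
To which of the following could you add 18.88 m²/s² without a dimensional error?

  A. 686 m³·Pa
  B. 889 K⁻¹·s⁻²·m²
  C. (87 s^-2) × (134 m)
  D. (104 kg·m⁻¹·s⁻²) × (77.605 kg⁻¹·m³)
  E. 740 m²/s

D.

Reference: m²·s⁻².
Each option:
  A. Pa·m³ = N·m⁻²·m³ = kg·m²·s⁻²
  B. m²·s⁻²·K⁻¹
  C. [s⁻²] · [m] = m·s⁻²
  D. [kg·m⁻¹·s⁻²] · [kg⁻¹·m³] = m²·s⁻²  ← same
  E. m²·s⁻¹
Only D. matches m²·s⁻².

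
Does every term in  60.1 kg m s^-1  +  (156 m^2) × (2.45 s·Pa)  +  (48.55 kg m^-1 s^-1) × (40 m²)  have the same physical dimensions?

Work out the base dimensions of each:
  60.1 kg m s^-1:  kg·m·s⁻¹
  (156 m^2) × (2.45 s·Pa):  [m²] · [kg·m⁻¹·s⁻¹] = kg·m·s⁻¹
  (48.55 kg m^-1 s^-1) × (40 m²):  [kg·m⁻¹·s⁻¹] · [m²] = kg·m·s⁻¹
Every term reduces to kg·m·s⁻¹.

Yes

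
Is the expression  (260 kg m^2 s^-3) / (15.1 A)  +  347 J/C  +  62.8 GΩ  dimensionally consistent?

No

Expand each in SI base units:
  (260 kg m^2 s^-3) / (15.1 A):  [kg·m²·s⁻³] / [A] = kg·m²·s⁻³·A⁻¹
  347 J/C:  J·C⁻¹ = N·m·(s·A)⁻¹ = kg·m²·s⁻³·A⁻¹
  62.8 GΩ:  Ω = V·A⁻¹ = kg·m²·s⁻³·A⁻²
The terms do not share a single dimension (kg·m²·s⁻³·A⁻² vs kg·m²·s⁻³·A⁻¹).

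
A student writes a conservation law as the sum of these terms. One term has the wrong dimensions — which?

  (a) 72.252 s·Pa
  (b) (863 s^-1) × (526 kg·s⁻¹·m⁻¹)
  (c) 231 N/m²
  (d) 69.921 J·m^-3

(a)

Dimensions:
  (a) Pa·s = N·m⁻²·s = kg·m⁻¹·s⁻¹
  (b) [s⁻¹] · [kg·m⁻¹·s⁻¹] = kg·m⁻¹·s⁻²
  (c) N·m⁻² = kg·m·s⁻²·m⁻² = kg·m⁻¹·s⁻²
  (d) J·m⁻³ = N·m·m⁻³ = kg·m⁻¹·s⁻²
All reduce to kg·m⁻¹·s⁻² except (a), which is kg·m⁻¹·s⁻¹.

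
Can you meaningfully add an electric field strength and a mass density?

No

In SI base units:
  an electric field strength:  [electric field strength] = kg·m·s⁻³·A⁻¹
  a mass density:  [mass density] = kg·m⁻³
kg·m·s⁻³·A⁻¹ ≠ kg·m⁻³, so they cannot be added.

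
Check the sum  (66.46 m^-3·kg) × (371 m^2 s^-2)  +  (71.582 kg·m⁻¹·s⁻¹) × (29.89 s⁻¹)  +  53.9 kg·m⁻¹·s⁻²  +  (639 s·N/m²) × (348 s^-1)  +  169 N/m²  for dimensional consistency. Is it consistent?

Expand each in SI base units:
  (66.46 m^-3·kg) × (371 m^2 s^-2):  [kg·m⁻³] · [m²·s⁻²] = kg·m⁻¹·s⁻²
  (71.582 kg·m⁻¹·s⁻¹) × (29.89 s⁻¹):  [kg·m⁻¹·s⁻¹] · [s⁻¹] = kg·m⁻¹·s⁻²
  53.9 kg·m⁻¹·s⁻²:  kg·m⁻¹·s⁻²
  (639 s·N/m²) × (348 s^-1):  [kg·m⁻¹·s⁻¹] · [s⁻¹] = kg·m⁻¹·s⁻²
  169 N/m²:  N·m⁻² = kg·m·s⁻²·m⁻² = kg·m⁻¹·s⁻²
Every term reduces to kg·m⁻¹·s⁻².

Yes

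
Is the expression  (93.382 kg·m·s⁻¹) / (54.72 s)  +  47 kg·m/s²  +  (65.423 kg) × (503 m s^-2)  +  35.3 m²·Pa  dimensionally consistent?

Yes

Dimensions:
  (93.382 kg·m·s⁻¹) / (54.72 s):  [kg·m·s⁻¹] / [s] = kg·m·s⁻²
  47 kg·m/s²:  kg·m·s⁻²
  (65.423 kg) × (503 m s^-2):  [kg] · [m·s⁻²] = kg·m·s⁻²
  35.3 m²·Pa:  Pa·m² = N·m⁻²·m² = kg·m·s⁻²
Every term reduces to kg·m·s⁻².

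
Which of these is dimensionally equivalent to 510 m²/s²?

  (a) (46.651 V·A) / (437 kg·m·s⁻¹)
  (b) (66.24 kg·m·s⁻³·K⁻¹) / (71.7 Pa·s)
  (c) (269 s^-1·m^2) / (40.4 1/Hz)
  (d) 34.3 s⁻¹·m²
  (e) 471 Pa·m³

Reference: m²·s⁻².
Each option:
  (a) [kg·m²·s⁻³] / [kg·m·s⁻¹] = m·s⁻²
  (b) [kg·m·s⁻³·K⁻¹] / [kg·m⁻¹·s⁻¹] = m²·s⁻²·K⁻¹
  (c) [m²·s⁻¹] / [s] = m²·s⁻²  ← same
  (d) m²·s⁻¹
  (e) Pa·m³ = N·m⁻²·m³ = kg·m²·s⁻²
Only (c) matches m²·s⁻².

(c)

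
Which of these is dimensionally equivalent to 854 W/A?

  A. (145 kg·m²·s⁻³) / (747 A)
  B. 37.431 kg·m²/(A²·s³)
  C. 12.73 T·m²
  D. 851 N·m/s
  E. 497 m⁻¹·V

Reference: W·A⁻¹ = J·s⁻¹·A⁻¹ = kg·m²·s⁻³·A⁻¹.
Each option:
  A. [kg·m²·s⁻³] / [A] = kg·m²·s⁻³·A⁻¹  ← same
  B. kg·m²·s⁻³·A⁻²
  C. T·m² = Wb·m⁻²·m² = kg·m²·s⁻²·A⁻¹
  D. N·m·s⁻¹ = kg·m·s⁻²·m·s⁻¹ = kg·m²·s⁻³
  E. V·m⁻¹ = J·C⁻¹·m⁻¹ = kg·m·s⁻³·A⁻¹
Only A. matches kg·m²·s⁻³·A⁻¹.

A.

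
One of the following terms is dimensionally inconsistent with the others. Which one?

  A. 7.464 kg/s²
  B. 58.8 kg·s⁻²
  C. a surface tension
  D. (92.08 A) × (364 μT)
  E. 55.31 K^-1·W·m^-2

Work out the base dimensions of each:
  A. kg·s⁻²
  B. kg·s⁻²
  C. [surface tension] = kg·s⁻²
  D. [A] · [kg·s⁻²·A⁻¹] = kg·s⁻²
  E. W·m⁻²·K⁻¹ = J·s⁻¹·m⁻²·K⁻¹ = kg·s⁻³·K⁻¹
All reduce to kg·s⁻² except E., which is kg·s⁻³·K⁻¹.

E.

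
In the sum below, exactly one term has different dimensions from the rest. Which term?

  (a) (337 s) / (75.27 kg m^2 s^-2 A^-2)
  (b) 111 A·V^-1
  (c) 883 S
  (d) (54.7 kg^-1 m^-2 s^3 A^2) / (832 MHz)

Work out the base dimensions of each:
  (a) [s] / [kg·m²·s⁻²·A⁻²] = kg⁻¹·m⁻²·s³·A²
  (b) A·V⁻¹ = A·(J·C⁻¹)⁻¹ = kg⁻¹·m⁻²·s³·A²
  (c) S = Ω⁻¹ = kg⁻¹·m⁻²·s³·A²
  (d) [kg⁻¹·m⁻²·s³·A²] / [s⁻¹] = kg⁻¹·m⁻²·s⁴·A²
All reduce to kg⁻¹·m⁻²·s³·A² except (d), which is kg⁻¹·m⁻²·s⁴·A².

(d)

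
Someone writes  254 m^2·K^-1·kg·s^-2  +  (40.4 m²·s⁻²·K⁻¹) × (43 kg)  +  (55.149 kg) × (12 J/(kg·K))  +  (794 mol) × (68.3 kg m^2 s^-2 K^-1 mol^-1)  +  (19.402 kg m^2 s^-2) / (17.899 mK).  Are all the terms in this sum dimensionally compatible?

In SI base units:
  254 m^2·K^-1·kg·s^-2:  kg·m²·s⁻²·K⁻¹
  (40.4 m²·s⁻²·K⁻¹) × (43 kg):  [m²·s⁻²·K⁻¹] · [kg] = kg·m²·s⁻²·K⁻¹
  (55.149 kg) × (12 J/(kg·K)):  [kg] · [m²·s⁻²·K⁻¹] = kg·m²·s⁻²·K⁻¹
  (794 mol) × (68.3 kg m^2 s^-2 K^-1 mol^-1):  [mol] · [kg·m²·s⁻²·K⁻¹·mol⁻¹] = kg·m²·s⁻²·K⁻¹
  (19.402 kg m^2 s^-2) / (17.899 mK):  [kg·m²·s⁻²] / [K] = kg·m²·s⁻²·K⁻¹
Every term reduces to kg·m²·s⁻²·K⁻¹.

Yes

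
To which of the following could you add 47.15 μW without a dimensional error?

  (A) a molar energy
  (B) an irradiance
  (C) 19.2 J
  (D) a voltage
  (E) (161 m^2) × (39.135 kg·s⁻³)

Reference: W = J·s⁻¹ = kg·m²·s⁻³.
Each option:
  (A) [molar energy] = kg·m²·s⁻²·mol⁻¹
  (B) [irradiance] = kg·s⁻³
  (C) J = N·m = kg·m²·s⁻²
  (D) [voltage] = kg·m²·s⁻³·A⁻¹
  (E) [m²] · [kg·s⁻³] = kg·m²·s⁻³  ← same
Only (E) matches kg·m²·s⁻³.

(E)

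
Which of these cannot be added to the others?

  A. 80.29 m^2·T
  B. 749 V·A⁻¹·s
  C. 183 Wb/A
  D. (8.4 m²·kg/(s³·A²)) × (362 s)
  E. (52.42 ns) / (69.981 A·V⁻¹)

A.

In SI base units:
  A. T·m² = Wb·m⁻²·m² = kg·m²·s⁻²·A⁻¹
  B. V·s·A⁻¹ = J·C⁻¹·s·A⁻¹ = kg·m²·s⁻²·A⁻²
  C. Wb·A⁻¹ = V·s·A⁻¹ = kg·m²·s⁻²·A⁻²
  D. [kg·m²·s⁻³·A⁻²] · [s] = kg·m²·s⁻²·A⁻²
  E. [s] / [kg⁻¹·m⁻²·s³·A²] = kg·m²·s⁻²·A⁻²
All reduce to kg·m²·s⁻²·A⁻² except A., which is kg·m²·s⁻²·A⁻¹.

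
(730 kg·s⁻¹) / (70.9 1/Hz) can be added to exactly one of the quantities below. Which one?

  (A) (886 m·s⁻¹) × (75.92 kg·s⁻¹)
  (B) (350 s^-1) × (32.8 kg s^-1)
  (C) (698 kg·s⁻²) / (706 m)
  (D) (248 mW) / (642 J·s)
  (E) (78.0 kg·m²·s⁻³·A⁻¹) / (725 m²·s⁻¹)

(B)

Reference: [kg·s⁻¹] / [s] = kg·s⁻².
Each option:
  (A) [m·s⁻¹] · [kg·s⁻¹] = kg·m·s⁻²
  (B) [s⁻¹] · [kg·s⁻¹] = kg·s⁻²  ← same
  (C) [kg·s⁻²] / [m] = kg·m⁻¹·s⁻²
  (D) [kg·m²·s⁻³] / [kg·m²·s⁻¹] = s⁻²
  (E) [kg·m²·s⁻³·A⁻¹] / [m²·s⁻¹] = kg·s⁻²·A⁻¹
Only (B) matches kg·s⁻².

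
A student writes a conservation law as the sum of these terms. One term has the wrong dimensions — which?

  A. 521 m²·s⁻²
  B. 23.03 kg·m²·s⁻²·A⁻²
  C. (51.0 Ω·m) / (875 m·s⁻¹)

A.

In SI base units:
  A. m²·s⁻²
  B. kg·m²·s⁻²·A⁻²
  C. [kg·m³·s⁻³·A⁻²] / [m·s⁻¹] = kg·m²·s⁻²·A⁻²
All reduce to kg·m²·s⁻²·A⁻² except A., which is m²·s⁻².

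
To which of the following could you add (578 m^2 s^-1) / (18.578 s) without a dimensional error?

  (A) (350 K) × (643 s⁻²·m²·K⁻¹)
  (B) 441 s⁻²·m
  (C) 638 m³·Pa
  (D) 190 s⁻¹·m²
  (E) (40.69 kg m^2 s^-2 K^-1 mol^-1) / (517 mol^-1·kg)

(A)

Reference: [m²·s⁻¹] / [s] = m²·s⁻².
Each option:
  (A) [K] · [m²·s⁻²·K⁻¹] = m²·s⁻²  ← same
  (B) m·s⁻²
  (C) Pa·m³ = N·m⁻²·m³ = kg·m²·s⁻²
  (D) m²·s⁻¹
  (E) [kg·m²·s⁻²·K⁻¹·mol⁻¹] / [kg·mol⁻¹] = m²·s⁻²·K⁻¹
Only (A) matches m²·s⁻².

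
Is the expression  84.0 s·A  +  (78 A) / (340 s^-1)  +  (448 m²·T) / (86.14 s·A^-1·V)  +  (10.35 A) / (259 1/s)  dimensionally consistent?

No

Reduce each to base SI dimensions:
  84.0 s·A:  A·s = s·A
  (78 A) / (340 s^-1):  [A] / [s⁻¹] = s·A
  (448 m²·T) / (86.14 s·A^-1·V):  [kg·m²·s⁻²·A⁻¹] / [kg·m²·s⁻²·A⁻²] = A
  (10.35 A) / (259 1/s):  [A] / [s⁻¹] = s·A
The terms do not share a single dimension (A vs s·A).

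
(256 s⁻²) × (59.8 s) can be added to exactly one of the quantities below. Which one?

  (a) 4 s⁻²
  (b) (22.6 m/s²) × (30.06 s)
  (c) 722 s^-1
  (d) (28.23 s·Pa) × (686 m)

Reference: [s⁻²] · [s] = s⁻¹.
Each option:
  (a) s⁻²
  (b) [m·s⁻²] · [s] = m·s⁻¹
  (c) s⁻¹  ← same
  (d) [kg·m⁻¹·s⁻¹] · [m] = kg·s⁻¹
Only (c) matches s⁻¹.

(c)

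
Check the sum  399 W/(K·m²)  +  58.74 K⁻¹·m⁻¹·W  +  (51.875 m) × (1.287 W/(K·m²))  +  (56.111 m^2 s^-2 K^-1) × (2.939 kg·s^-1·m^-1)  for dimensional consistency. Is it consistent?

No

Expand each in SI base units:
  399 W/(K·m²):  W·m⁻²·K⁻¹ = J·s⁻¹·m⁻²·K⁻¹ = kg·s⁻³·K⁻¹
  58.74 K⁻¹·m⁻¹·W:  W·m⁻¹·K⁻¹ = J·s⁻¹·m⁻¹·K⁻¹ = kg·m·s⁻³·K⁻¹
  (51.875 m) × (1.287 W/(K·m²)):  [m] · [kg·s⁻³·K⁻¹] = kg·m·s⁻³·K⁻¹
  (56.111 m^2 s^-2 K^-1) × (2.939 kg·s^-1·m^-1):  [m²·s⁻²·K⁻¹] · [kg·m⁻¹·s⁻¹] = kg·m·s⁻³·K⁻¹
The terms do not share a single dimension (kg·m·s⁻³·K⁻¹ vs kg·s⁻³·K⁻¹).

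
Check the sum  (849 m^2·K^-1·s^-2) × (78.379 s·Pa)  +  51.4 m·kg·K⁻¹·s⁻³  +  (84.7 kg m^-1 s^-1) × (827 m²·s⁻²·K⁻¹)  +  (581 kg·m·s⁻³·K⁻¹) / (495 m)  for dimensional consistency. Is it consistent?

No

Expand each in SI base units:
  (849 m^2·K^-1·s^-2) × (78.379 s·Pa):  [m²·s⁻²·K⁻¹] · [kg·m⁻¹·s⁻¹] = kg·m·s⁻³·K⁻¹
  51.4 m·kg·K⁻¹·s⁻³:  kg·m·s⁻³·K⁻¹
  (84.7 kg m^-1 s^-1) × (827 m²·s⁻²·K⁻¹):  [kg·m⁻¹·s⁻¹] · [m²·s⁻²·K⁻¹] = kg·m·s⁻³·K⁻¹
  (581 kg·m·s⁻³·K⁻¹) / (495 m):  [kg·m·s⁻³·K⁻¹] / [m] = kg·s⁻³·K⁻¹
The terms do not share a single dimension (kg·m·s⁻³·K⁻¹ vs kg·s⁻³·K⁻¹).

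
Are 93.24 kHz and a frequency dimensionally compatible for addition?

Yes

In SI base units:
  93.24 kHz:  Hz = s⁻¹
  a frequency:  [frequency] = s⁻¹
Both are s⁻¹, so they have the same dimensions and can be added.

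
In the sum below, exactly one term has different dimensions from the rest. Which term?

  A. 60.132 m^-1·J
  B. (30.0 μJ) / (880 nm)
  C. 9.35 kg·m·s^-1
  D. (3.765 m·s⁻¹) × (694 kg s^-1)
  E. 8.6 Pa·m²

C.

Expand each in SI base units:
  A. J·m⁻¹ = N·m·m⁻¹ = kg·m·s⁻²
  B. [kg·m²·s⁻²] / [m] = kg·m·s⁻²
  C. kg·m·s⁻¹
  D. [m·s⁻¹] · [kg·s⁻¹] = kg·m·s⁻²
  E. Pa·m² = N·m⁻²·m² = kg·m·s⁻²
All reduce to kg·m·s⁻² except C., which is kg·m·s⁻¹.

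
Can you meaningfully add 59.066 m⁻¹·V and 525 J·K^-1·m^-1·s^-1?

No

Dimensions:
  59.066 m⁻¹·V:  V·m⁻¹ = J·C⁻¹·m⁻¹ = kg·m·s⁻³·A⁻¹
  525 J·K^-1·m^-1·s^-1:  J·s⁻¹·m⁻¹·K⁻¹ = N·m·s⁻¹·m⁻¹·K⁻¹ = kg·m·s⁻³·K⁻¹
kg·m·s⁻³·A⁻¹ ≠ kg·m·s⁻³·K⁻¹, so they cannot be added.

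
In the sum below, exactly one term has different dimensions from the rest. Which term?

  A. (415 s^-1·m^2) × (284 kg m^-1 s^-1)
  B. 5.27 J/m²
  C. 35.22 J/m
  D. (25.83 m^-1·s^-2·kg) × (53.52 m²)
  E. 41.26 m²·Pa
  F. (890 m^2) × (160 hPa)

B.

Dimensions:
  A. [m²·s⁻¹] · [kg·m⁻¹·s⁻¹] = kg·m·s⁻²
  B. J·m⁻² = N·m·m⁻² = kg·s⁻²
  C. J·m⁻¹ = N·m·m⁻¹ = kg·m·s⁻²
  D. [kg·m⁻¹·s⁻²] · [m²] = kg·m·s⁻²
  E. Pa·m² = N·m⁻²·m² = kg·m·s⁻²
  F. [m²] · [kg·m⁻¹·s⁻²] = kg·m·s⁻²
All reduce to kg·m·s⁻² except B., which is kg·s⁻².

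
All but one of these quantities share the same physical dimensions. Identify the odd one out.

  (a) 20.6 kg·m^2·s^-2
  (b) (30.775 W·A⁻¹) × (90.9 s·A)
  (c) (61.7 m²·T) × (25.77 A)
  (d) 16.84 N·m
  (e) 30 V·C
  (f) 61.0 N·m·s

Work out the base dimensions of each:
  (a) kg·m²·s⁻²
  (b) [kg·m²·s⁻³·A⁻¹] · [s·A] = kg·m²·s⁻²
  (c) [kg·m²·s⁻²·A⁻¹] · [A] = kg·m²·s⁻²
  (d) N·m = kg·m·s⁻²·m = kg·m²·s⁻²
  (e) C·V = s·A·J·C⁻¹ = kg·m²·s⁻²
  (f) N·m·s = kg·m·s⁻²·m·s = kg·m²·s⁻¹
All reduce to kg·m²·s⁻² except (f), which is kg·m²·s⁻¹.

(f)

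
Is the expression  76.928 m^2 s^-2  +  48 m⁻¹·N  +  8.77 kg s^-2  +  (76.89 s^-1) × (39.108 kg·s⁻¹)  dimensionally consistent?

No

Dimensions:
  76.928 m^2 s^-2:  m²·s⁻²
  48 m⁻¹·N:  N·m⁻¹ = kg·m·s⁻²·m⁻¹ = kg·s⁻²
  8.77 kg s^-2:  kg·s⁻²
  (76.89 s^-1) × (39.108 kg·s⁻¹):  [s⁻¹] · [kg·s⁻¹] = kg·s⁻²
The terms do not share a single dimension (kg·s⁻² vs m²·s⁻²).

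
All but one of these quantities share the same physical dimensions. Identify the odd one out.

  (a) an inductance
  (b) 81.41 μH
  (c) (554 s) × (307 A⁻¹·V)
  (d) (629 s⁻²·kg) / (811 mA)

(d)

Dimensions:
  (a) [inductance] = kg·m²·s⁻²·A⁻²
  (b) H = V·s·A⁻¹ = kg·m²·s⁻²·A⁻²
  (c) [s] · [kg·m²·s⁻³·A⁻²] = kg·m²·s⁻²·A⁻²
  (d) [kg·s⁻²] / [A] = kg·s⁻²·A⁻¹
All reduce to kg·m²·s⁻²·A⁻² except (d), which is kg·s⁻²·A⁻¹.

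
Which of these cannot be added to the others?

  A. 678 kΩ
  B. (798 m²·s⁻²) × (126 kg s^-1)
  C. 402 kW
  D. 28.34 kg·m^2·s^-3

A.

Expand each in SI base units:
  A. Ω = V·A⁻¹ = kg·m²·s⁻³·A⁻²
  B. [m²·s⁻²] · [kg·s⁻¹] = kg·m²·s⁻³
  C. W = J·s⁻¹ = kg·m²·s⁻³
  D. kg·m²·s⁻³
All reduce to kg·m²·s⁻³ except A., which is kg·m²·s⁻³·A⁻².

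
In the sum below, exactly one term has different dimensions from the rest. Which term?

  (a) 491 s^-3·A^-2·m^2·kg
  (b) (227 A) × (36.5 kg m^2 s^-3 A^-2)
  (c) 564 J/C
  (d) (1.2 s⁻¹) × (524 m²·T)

Work out the base dimensions of each:
  (a) kg·m²·s⁻³·A⁻²
  (b) [A] · [kg·m²·s⁻³·A⁻²] = kg·m²·s⁻³·A⁻¹
  (c) J·C⁻¹ = N·m·(s·A)⁻¹ = kg·m²·s⁻³·A⁻¹
  (d) [s⁻¹] · [kg·m²·s⁻²·A⁻¹] = kg·m²·s⁻³·A⁻¹
All reduce to kg·m²·s⁻³·A⁻¹ except (a), which is kg·m²·s⁻³·A⁻².

(a)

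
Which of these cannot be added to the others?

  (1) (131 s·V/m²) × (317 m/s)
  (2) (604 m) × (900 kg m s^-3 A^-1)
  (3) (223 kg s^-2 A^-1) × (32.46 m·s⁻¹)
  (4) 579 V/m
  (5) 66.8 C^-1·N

In SI base units:
  (1) [kg·s⁻²·A⁻¹] · [m·s⁻¹] = kg·m·s⁻³·A⁻¹
  (2) [m] · [kg·m·s⁻³·A⁻¹] = kg·m²·s⁻³·A⁻¹
  (3) [kg·s⁻²·A⁻¹] · [m·s⁻¹] = kg·m·s⁻³·A⁻¹
  (4) V·m⁻¹ = J·C⁻¹·m⁻¹ = kg·m·s⁻³·A⁻¹
  (5) N·C⁻¹ = kg·m·s⁻²·(s·A)⁻¹ = kg·m·s⁻³·A⁻¹
All reduce to kg·m·s⁻³·A⁻¹ except (2), which is kg·m²·s⁻³·A⁻¹.

(2)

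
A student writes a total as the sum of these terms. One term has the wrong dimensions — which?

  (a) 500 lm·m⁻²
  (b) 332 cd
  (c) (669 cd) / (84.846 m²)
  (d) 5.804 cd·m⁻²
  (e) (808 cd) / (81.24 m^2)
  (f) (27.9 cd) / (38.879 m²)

Reduce each to base SI dimensions:
  (a) lm·m⁻² = cd·m⁻² = m⁻²·cd
  (b) cd
  (c) [cd] / [m²] = m⁻²·cd
  (d) cd·m⁻² = m⁻²·cd
  (e) [cd] / [m²] = m⁻²·cd
  (f) [cd] / [m²] = m⁻²·cd
All reduce to m⁻²·cd except (b), which is cd.

(b)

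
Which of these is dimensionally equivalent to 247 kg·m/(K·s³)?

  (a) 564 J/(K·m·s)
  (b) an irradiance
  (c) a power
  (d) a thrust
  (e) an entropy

(a)

Reference: kg·m·s⁻³·K⁻¹.
Each option:
  (a) J·s⁻¹·m⁻¹·K⁻¹ = N·m·s⁻¹·m⁻¹·K⁻¹ = kg·m·s⁻³·K⁻¹  ← same
  (b) [irradiance] = kg·s⁻³
  (c) [power] = kg·m²·s⁻³
  (d) [thrust] = kg·m·s⁻²
  (e) [entropy] = kg·m²·s⁻²·K⁻¹
Only (a) matches kg·m·s⁻³·K⁻¹.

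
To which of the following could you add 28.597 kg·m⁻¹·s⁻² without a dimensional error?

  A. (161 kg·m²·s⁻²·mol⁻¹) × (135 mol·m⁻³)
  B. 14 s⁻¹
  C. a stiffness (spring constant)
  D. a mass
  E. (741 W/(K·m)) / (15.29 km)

A.

Reference: kg·m⁻¹·s⁻².
Each option:
  A. [kg·m²·s⁻²·mol⁻¹] · [m⁻³·mol] = kg·m⁻¹·s⁻²  ← same
  B. s⁻¹
  C. [stiffness (spring constant)] = kg·s⁻²
  D. [mass] = kg
  E. [kg·m·s⁻³·K⁻¹] / [m] = kg·s⁻³·K⁻¹
Only A. matches kg·m⁻¹·s⁻².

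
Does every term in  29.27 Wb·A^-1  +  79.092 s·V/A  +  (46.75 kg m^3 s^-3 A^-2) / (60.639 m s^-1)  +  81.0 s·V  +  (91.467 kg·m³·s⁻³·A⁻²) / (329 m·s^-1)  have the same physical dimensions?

No

Dimensions:
  29.27 Wb·A^-1:  Wb·A⁻¹ = V·s·A⁻¹ = kg·m²·s⁻²·A⁻²
  79.092 s·V/A:  V·s·A⁻¹ = J·C⁻¹·s·A⁻¹ = kg·m²·s⁻²·A⁻²
  (46.75 kg m^3 s^-3 A^-2) / (60.639 m s^-1):  [kg·m³·s⁻³·A⁻²] / [m·s⁻¹] = kg·m²·s⁻²·A⁻²
  81.0 s·V:  V·s = J·C⁻¹·s = kg·m²·s⁻²·A⁻¹
  (91.467 kg·m³·s⁻³·A⁻²) / (329 m·s^-1):  [kg·m³·s⁻³·A⁻²] / [m·s⁻¹] = kg·m²·s⁻²·A⁻²
The terms do not share a single dimension (kg·m²·s⁻²·A⁻² vs kg·m²·s⁻²·A⁻¹).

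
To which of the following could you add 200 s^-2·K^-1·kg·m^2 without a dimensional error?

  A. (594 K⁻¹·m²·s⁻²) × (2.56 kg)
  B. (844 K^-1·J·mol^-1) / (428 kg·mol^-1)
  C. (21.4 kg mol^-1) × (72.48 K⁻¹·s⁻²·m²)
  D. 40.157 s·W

Reference: kg·m²·s⁻²·K⁻¹.
Each option:
  A. [m²·s⁻²·K⁻¹] · [kg] = kg·m²·s⁻²·K⁻¹  ← same
  B. [kg·m²·s⁻²·K⁻¹·mol⁻¹] / [kg·mol⁻¹] = m²·s⁻²·K⁻¹
  C. [kg·mol⁻¹] · [m²·s⁻²·K⁻¹] = kg·m²·s⁻²·K⁻¹·mol⁻¹
  D. W·s = J·s⁻¹·s = kg·m²·s⁻²
Only A. matches kg·m²·s⁻²·K⁻¹.

A.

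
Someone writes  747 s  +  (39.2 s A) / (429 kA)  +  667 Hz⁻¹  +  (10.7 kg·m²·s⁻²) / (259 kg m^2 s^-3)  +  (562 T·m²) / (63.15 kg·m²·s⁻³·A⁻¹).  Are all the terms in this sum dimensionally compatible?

Yes

Expand each in SI base units:
  747 s:  s
  (39.2 s A) / (429 kA):  [s·A] / [A] = s
  667 Hz⁻¹:  Hz⁻¹ = (s⁻¹)⁻¹ = s
  (10.7 kg·m²·s⁻²) / (259 kg m^2 s^-3):  [kg·m²·s⁻²] / [kg·m²·s⁻³] = s
  (562 T·m²) / (63.15 kg·m²·s⁻³·A⁻¹):  [kg·m²·s⁻²·A⁻¹] / [kg·m²·s⁻³·A⁻¹] = s
Every term reduces to s.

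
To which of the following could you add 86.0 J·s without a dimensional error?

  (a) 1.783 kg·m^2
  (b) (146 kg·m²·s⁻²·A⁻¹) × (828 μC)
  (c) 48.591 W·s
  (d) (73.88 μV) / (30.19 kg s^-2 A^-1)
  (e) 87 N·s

Reference: J·s = N·m·s = kg·m²·s⁻¹.
Each option:
  (a) kg·m²
  (b) [kg·m²·s⁻²·A⁻¹] · [s·A] = kg·m²·s⁻¹  ← same
  (c) W·s = J·s⁻¹·s = kg·m²·s⁻²
  (d) [kg·m²·s⁻³·A⁻¹] / [kg·s⁻²·A⁻¹] = m²·s⁻¹
  (e) N·s = kg·m·s⁻²·s = kg·m·s⁻¹
Only (b) matches kg·m²·s⁻¹.

(b)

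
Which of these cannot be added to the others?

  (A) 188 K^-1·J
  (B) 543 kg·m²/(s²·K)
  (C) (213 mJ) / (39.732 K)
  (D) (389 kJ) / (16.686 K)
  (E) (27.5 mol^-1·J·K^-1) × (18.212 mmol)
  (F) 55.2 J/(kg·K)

(F)

Expand each in SI base units:
  (A) J·K⁻¹ = N·m·K⁻¹ = kg·m²·s⁻²·K⁻¹
  (B) kg·m²·s⁻²·K⁻¹
  (C) [kg·m²·s⁻²] / [K] = kg·m²·s⁻²·K⁻¹
  (D) [kg·m²·s⁻²] / [K] = kg·m²·s⁻²·K⁻¹
  (E) [kg·m²·s⁻²·K⁻¹·mol⁻¹] · [mol] = kg·m²·s⁻²·K⁻¹
  (F) J·kg⁻¹·K⁻¹ = N·m·kg⁻¹·K⁻¹ = m²·s⁻²·K⁻¹
All reduce to kg·m²·s⁻²·K⁻¹ except (F), which is m²·s⁻²·K⁻¹.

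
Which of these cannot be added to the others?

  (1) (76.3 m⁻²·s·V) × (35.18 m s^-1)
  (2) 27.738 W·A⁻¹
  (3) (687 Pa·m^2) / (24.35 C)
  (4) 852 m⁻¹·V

(2)

Expand each in SI base units:
  (1) [kg·s⁻²·A⁻¹] · [m·s⁻¹] = kg·m·s⁻³·A⁻¹
  (2) W·A⁻¹ = J·s⁻¹·A⁻¹ = kg·m²·s⁻³·A⁻¹
  (3) [kg·m·s⁻²] / [s·A] = kg·m·s⁻³·A⁻¹
  (4) V·m⁻¹ = J·C⁻¹·m⁻¹ = kg·m·s⁻³·A⁻¹
All reduce to kg·m·s⁻³·A⁻¹ except (2), which is kg·m²·s⁻³·A⁻¹.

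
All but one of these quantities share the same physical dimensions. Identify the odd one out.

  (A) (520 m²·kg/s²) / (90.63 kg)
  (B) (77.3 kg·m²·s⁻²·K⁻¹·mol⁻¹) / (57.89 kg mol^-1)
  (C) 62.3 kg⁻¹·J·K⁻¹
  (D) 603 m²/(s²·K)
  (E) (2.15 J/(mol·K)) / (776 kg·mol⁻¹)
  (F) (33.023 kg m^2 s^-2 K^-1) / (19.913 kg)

(A)

Work out the base dimensions of each:
  (A) [kg·m²·s⁻²] / [kg] = m²·s⁻²
  (B) [kg·m²·s⁻²·K⁻¹·mol⁻¹] / [kg·mol⁻¹] = m²·s⁻²·K⁻¹
  (C) J·kg⁻¹·K⁻¹ = N·m·kg⁻¹·K⁻¹ = m²·s⁻²·K⁻¹
  (D) m²·s⁻²·K⁻¹
  (E) [kg·m²·s⁻²·K⁻¹·mol⁻¹] / [kg·mol⁻¹] = m²·s⁻²·K⁻¹
  (F) [kg·m²·s⁻²·K⁻¹] / [kg] = m²·s⁻²·K⁻¹
All reduce to m²·s⁻²·K⁻¹ except (A), which is m²·s⁻².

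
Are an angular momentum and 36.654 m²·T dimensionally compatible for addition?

No

Reduce each to base SI dimensions:
  an angular momentum:  [angular momentum] = kg·m²·s⁻¹
  36.654 m²·T:  T·m² = Wb·m⁻²·m² = kg·m²·s⁻²·A⁻¹
kg·m²·s⁻¹ ≠ kg·m²·s⁻²·A⁻¹, so they cannot be added.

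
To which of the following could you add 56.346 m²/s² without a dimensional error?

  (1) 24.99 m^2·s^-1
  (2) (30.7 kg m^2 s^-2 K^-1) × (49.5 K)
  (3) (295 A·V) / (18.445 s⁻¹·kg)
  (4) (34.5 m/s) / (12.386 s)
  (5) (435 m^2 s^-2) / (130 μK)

Reference: m²·s⁻².
Each option:
  (1) m²·s⁻¹
  (2) [kg·m²·s⁻²·K⁻¹] · [K] = kg·m²·s⁻²
  (3) [kg·m²·s⁻³] / [kg·s⁻¹] = m²·s⁻²  ← same
  (4) [m·s⁻¹] / [s] = m·s⁻²
  (5) [m²·s⁻²] / [K] = m²·s⁻²·K⁻¹
Only (3) matches m²·s⁻².

(3)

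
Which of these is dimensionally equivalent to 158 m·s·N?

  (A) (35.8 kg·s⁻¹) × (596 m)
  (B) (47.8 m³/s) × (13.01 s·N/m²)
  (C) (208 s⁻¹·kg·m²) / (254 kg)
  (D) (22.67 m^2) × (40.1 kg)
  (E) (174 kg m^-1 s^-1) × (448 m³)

(E)

Reference: N·m·s = kg·m·s⁻²·m·s = kg·m²·s⁻¹.
Each option:
  (A) [kg·s⁻¹] · [m] = kg·m·s⁻¹
  (B) [m³·s⁻¹] · [kg·m⁻¹·s⁻¹] = kg·m²·s⁻²
  (C) [kg·m²·s⁻¹] / [kg] = m²·s⁻¹
  (D) [m²] · [kg] = kg·m²
  (E) [kg·m⁻¹·s⁻¹] · [m³] = kg·m²·s⁻¹  ← same
Only (E) matches kg·m²·s⁻¹.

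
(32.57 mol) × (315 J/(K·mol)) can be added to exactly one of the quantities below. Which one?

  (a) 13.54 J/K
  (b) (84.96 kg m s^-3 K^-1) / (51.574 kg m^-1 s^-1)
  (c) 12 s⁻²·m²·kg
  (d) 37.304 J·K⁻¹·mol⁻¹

Reference: [mol] · [kg·m²·s⁻²·K⁻¹·mol⁻¹] = kg·m²·s⁻²·K⁻¹.
Each option:
  (a) J·K⁻¹ = N·m·K⁻¹ = kg·m²·s⁻²·K⁻¹  ← same
  (b) [kg·m·s⁻³·K⁻¹] / [kg·m⁻¹·s⁻¹] = m²·s⁻²·K⁻¹
  (c) kg·m²·s⁻²
  (d) J·mol⁻¹·K⁻¹ = N·m·mol⁻¹·K⁻¹ = kg·m²·s⁻²·K⁻¹·mol⁻¹
Only (a) matches kg·m²·s⁻²·K⁻¹.

(a)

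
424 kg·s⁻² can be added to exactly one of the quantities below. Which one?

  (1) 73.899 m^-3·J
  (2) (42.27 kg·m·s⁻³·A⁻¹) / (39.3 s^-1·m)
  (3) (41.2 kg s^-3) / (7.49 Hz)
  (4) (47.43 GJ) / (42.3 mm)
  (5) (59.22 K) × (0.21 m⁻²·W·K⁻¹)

(3)

Reference: kg·s⁻².
Each option:
  (1) J·m⁻³ = N·m·m⁻³ = kg·m⁻¹·s⁻²
  (2) [kg·m·s⁻³·A⁻¹] / [m·s⁻¹] = kg·s⁻²·A⁻¹
  (3) [kg·s⁻³] / [s⁻¹] = kg·s⁻²  ← same
  (4) [kg·m²·s⁻²] / [m] = kg·m·s⁻²
  (5) [K] · [kg·s⁻³·K⁻¹] = kg·s⁻³
Only (3) matches kg·s⁻².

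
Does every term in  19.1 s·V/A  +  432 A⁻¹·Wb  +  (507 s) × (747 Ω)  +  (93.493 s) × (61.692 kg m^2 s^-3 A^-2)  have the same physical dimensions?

Reduce each to base SI dimensions:
  19.1 s·V/A:  V·s·A⁻¹ = J·C⁻¹·s·A⁻¹ = kg·m²·s⁻²·A⁻²
  432 A⁻¹·Wb:  Wb·A⁻¹ = V·s·A⁻¹ = kg·m²·s⁻²·A⁻²
  (507 s) × (747 Ω):  [s] · [kg·m²·s⁻³·A⁻²] = kg·m²·s⁻²·A⁻²
  (93.493 s) × (61.692 kg m^2 s^-3 A^-2):  [s] · [kg·m²·s⁻³·A⁻²] = kg·m²·s⁻²·A⁻²
Every term reduces to kg·m²·s⁻²·A⁻².

Yes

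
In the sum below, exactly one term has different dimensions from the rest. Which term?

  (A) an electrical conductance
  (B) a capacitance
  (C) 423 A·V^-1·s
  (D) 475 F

Work out the base dimensions of each:
  (A) [electrical conductance] = kg⁻¹·m⁻²·s³·A²
  (B) [capacitance] = kg⁻¹·m⁻²·s⁴·A²
  (C) A·s·V⁻¹ = A·s·(J·C⁻¹)⁻¹ = kg⁻¹·m⁻²·s⁴·A²
  (D) F = C·V⁻¹ = kg⁻¹·m⁻²·s⁴·A²
All reduce to kg⁻¹·m⁻²·s⁴·A² except (A), which is kg⁻¹·m⁻²·s³·A².

(A)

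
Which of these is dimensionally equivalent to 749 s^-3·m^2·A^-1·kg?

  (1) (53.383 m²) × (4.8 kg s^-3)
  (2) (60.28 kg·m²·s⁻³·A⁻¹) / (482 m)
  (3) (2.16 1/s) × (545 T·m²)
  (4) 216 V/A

Reference: kg·m²·s⁻³·A⁻¹.
Each option:
  (1) [m²] · [kg·s⁻³] = kg·m²·s⁻³
  (2) [kg·m²·s⁻³·A⁻¹] / [m] = kg·m·s⁻³·A⁻¹
  (3) [s⁻¹] · [kg·m²·s⁻²·A⁻¹] = kg·m²·s⁻³·A⁻¹  ← same
  (4) V·A⁻¹ = J·C⁻¹·A⁻¹ = kg·m²·s⁻³·A⁻²
Only (3) matches kg·m²·s⁻³·A⁻¹.

(3)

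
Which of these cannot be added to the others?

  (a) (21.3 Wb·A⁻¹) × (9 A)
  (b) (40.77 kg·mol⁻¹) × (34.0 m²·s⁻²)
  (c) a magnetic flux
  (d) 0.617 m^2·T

Expand each in SI base units:
  (a) [kg·m²·s⁻²·A⁻²] · [A] = kg·m²·s⁻²·A⁻¹
  (b) [kg·mol⁻¹] · [m²·s⁻²] = kg·m²·s⁻²·mol⁻¹
  (c) [magnetic flux] = kg·m²·s⁻²·A⁻¹
  (d) T·m² = Wb·m⁻²·m² = kg·m²·s⁻²·A⁻¹
All reduce to kg·m²·s⁻²·A⁻¹ except (b), which is kg·m²·s⁻²·mol⁻¹.

(b)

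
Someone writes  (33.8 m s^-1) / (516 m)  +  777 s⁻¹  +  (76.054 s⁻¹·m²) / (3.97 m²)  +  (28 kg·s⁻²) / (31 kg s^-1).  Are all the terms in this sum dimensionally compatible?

Reduce each to base SI dimensions:
  (33.8 m s^-1) / (516 m):  [m·s⁻¹] / [m] = s⁻¹
  777 s⁻¹:  s⁻¹
  (76.054 s⁻¹·m²) / (3.97 m²):  [m²·s⁻¹] / [m²] = s⁻¹
  (28 kg·s⁻²) / (31 kg s^-1):  [kg·s⁻²] / [kg·s⁻¹] = s⁻¹
Every term reduces to s⁻¹.

Yes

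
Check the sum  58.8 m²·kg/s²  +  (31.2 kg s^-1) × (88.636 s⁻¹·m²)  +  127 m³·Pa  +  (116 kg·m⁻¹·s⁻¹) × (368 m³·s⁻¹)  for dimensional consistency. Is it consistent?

Reduce each to base SI dimensions:
  58.8 m²·kg/s²:  kg·m²·s⁻²
  (31.2 kg s^-1) × (88.636 s⁻¹·m²):  [kg·s⁻¹] · [m²·s⁻¹] = kg·m²·s⁻²
  127 m³·Pa:  Pa·m³ = N·m⁻²·m³ = kg·m²·s⁻²
  (116 kg·m⁻¹·s⁻¹) × (368 m³·s⁻¹):  [kg·m⁻¹·s⁻¹] · [m³·s⁻¹] = kg·m²·s⁻²
Every term reduces to kg·m²·s⁻².

Yes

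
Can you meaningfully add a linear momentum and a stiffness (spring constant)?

No

Expand each in SI base units:
  a linear momentum:  [linear momentum] = kg·m·s⁻¹
  a stiffness (spring constant):  [stiffness (spring constant)] = kg·s⁻²
kg·m·s⁻¹ ≠ kg·s⁻², so they cannot be added.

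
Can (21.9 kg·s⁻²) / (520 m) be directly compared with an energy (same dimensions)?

No

Reduce each to base SI dimensions:
  (21.9 kg·s⁻²) / (520 m):  [kg·s⁻²] / [m] = kg·m⁻¹·s⁻²
  an energy:  [energy] = kg·m²·s⁻²
kg·m⁻¹·s⁻² ≠ kg·m²·s⁻², so they cannot be added.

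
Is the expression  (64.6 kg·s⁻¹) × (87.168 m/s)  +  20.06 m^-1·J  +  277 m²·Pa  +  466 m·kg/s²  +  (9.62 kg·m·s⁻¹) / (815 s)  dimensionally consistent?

Reduce each to base SI dimensions:
  (64.6 kg·s⁻¹) × (87.168 m/s):  [kg·s⁻¹] · [m·s⁻¹] = kg·m·s⁻²
  20.06 m^-1·J:  J·m⁻¹ = N·m·m⁻¹ = kg·m·s⁻²
  277 m²·Pa:  Pa·m² = N·m⁻²·m² = kg·m·s⁻²
  466 m·kg/s²:  kg·m·s⁻²
  (9.62 kg·m·s⁻¹) / (815 s):  [kg·m·s⁻¹] / [s] = kg·m·s⁻²
Every term reduces to kg·m·s⁻².

Yes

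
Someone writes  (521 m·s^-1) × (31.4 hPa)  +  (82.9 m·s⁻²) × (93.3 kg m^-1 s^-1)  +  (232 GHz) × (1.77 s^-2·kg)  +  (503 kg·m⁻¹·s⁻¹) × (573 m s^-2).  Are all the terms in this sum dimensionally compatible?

Expand each in SI base units:
  (521 m·s^-1) × (31.4 hPa):  [m·s⁻¹] · [kg·m⁻¹·s⁻²] = kg·s⁻³
  (82.9 m·s⁻²) × (93.3 kg m^-1 s^-1):  [m·s⁻²] · [kg·m⁻¹·s⁻¹] = kg·s⁻³
  (232 GHz) × (1.77 s^-2·kg):  [s⁻¹] · [kg·s⁻²] = kg·s⁻³
  (503 kg·m⁻¹·s⁻¹) × (573 m s^-2):  [kg·m⁻¹·s⁻¹] · [m·s⁻²] = kg·s⁻³
Every term reduces to kg·s⁻³.

Yes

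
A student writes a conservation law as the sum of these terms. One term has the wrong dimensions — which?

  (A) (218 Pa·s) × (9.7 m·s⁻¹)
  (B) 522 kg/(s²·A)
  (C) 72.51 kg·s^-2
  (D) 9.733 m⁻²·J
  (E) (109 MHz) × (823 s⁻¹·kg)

In SI base units:
  (A) [kg·m⁻¹·s⁻¹] · [m·s⁻¹] = kg·s⁻²
  (B) kg·s⁻²·A⁻¹
  (C) kg·s⁻²
  (D) J·m⁻² = N·m·m⁻² = kg·s⁻²
  (E) [s⁻¹] · [kg·s⁻¹] = kg·s⁻²
All reduce to kg·s⁻² except (B), which is kg·s⁻²·A⁻¹.

(B)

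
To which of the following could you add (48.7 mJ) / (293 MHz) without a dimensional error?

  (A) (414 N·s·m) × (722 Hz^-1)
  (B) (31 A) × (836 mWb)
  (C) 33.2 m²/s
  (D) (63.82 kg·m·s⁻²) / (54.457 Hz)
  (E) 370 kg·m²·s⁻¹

(E)

Reference: [kg·m²·s⁻²] / [s⁻¹] = kg·m²·s⁻¹.
Each option:
  (A) [kg·m²·s⁻¹] · [s] = kg·m²
  (B) [A] · [kg·m²·s⁻²·A⁻¹] = kg·m²·s⁻²
  (C) m²·s⁻¹
  (D) [kg·m·s⁻²] / [s⁻¹] = kg·m·s⁻¹
  (E) kg·m²·s⁻¹  ← same
Only (E) matches kg·m²·s⁻¹.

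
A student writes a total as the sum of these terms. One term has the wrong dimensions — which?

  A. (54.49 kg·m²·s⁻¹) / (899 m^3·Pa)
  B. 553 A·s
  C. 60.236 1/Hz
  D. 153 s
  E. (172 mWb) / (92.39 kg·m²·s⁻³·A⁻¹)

B.

Dimensions:
  A. [kg·m²·s⁻¹] / [kg·m²·s⁻²] = s
  B. A·s = s·A
  C. Hz⁻¹ = (s⁻¹)⁻¹ = s
  D. s
  E. [kg·m²·s⁻²·A⁻¹] / [kg·m²·s⁻³·A⁻¹] = s
All reduce to s except B., which is s·A.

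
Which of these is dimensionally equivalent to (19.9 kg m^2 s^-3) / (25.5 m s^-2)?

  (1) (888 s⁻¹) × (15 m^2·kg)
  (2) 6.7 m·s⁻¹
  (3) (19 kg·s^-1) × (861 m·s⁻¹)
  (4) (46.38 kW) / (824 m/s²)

Reference: [kg·m²·s⁻³] / [m·s⁻²] = kg·m·s⁻¹.
Each option:
  (1) [s⁻¹] · [kg·m²] = kg·m²·s⁻¹
  (2) m·s⁻¹
  (3) [kg·s⁻¹] · [m·s⁻¹] = kg·m·s⁻²
  (4) [kg·m²·s⁻³] / [m·s⁻²] = kg·m·s⁻¹  ← same
Only (4) matches kg·m·s⁻¹.

(4)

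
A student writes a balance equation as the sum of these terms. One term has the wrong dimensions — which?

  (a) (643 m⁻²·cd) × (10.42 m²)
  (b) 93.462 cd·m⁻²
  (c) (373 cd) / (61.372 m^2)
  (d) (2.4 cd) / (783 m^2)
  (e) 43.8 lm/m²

(a)

Reduce each to base SI dimensions:
  (a) [m⁻²·cd] · [m²] = cd
  (b) cd·m⁻² = m⁻²·cd
  (c) [cd] / [m²] = m⁻²·cd
  (d) [cd] / [m²] = m⁻²·cd
  (e) lm·m⁻² = cd·m⁻² = m⁻²·cd
All reduce to m⁻²·cd except (a), which is cd.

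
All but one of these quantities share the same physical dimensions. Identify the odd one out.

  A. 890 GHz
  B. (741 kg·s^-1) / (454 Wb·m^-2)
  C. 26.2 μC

A.

Dimensions:
  A. Hz = s⁻¹
  B. [kg·s⁻¹] / [kg·s⁻²·A⁻¹] = s·A
  C. C = s·A
All reduce to s·A except A., which is s⁻¹.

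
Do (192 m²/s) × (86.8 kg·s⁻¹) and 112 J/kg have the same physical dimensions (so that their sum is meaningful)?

No

Dimensions:
  (192 m²/s) × (86.8 kg·s⁻¹):  [m²·s⁻¹] · [kg·s⁻¹] = kg·m²·s⁻²
  112 J/kg:  J·kg⁻¹ = N·m·kg⁻¹ = m²·s⁻²
kg·m²·s⁻² ≠ m²·s⁻², so they cannot be added.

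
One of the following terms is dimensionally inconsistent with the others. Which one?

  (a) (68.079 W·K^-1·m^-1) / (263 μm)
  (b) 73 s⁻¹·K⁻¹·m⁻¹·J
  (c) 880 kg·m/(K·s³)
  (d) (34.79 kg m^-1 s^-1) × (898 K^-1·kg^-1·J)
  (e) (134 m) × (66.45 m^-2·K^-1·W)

Reduce each to base SI dimensions:
  (a) [kg·m·s⁻³·K⁻¹] / [m] = kg·s⁻³·K⁻¹
  (b) J·s⁻¹·m⁻¹·K⁻¹ = N·m·s⁻¹·m⁻¹·K⁻¹ = kg·m·s⁻³·K⁻¹
  (c) kg·m·s⁻³·K⁻¹
  (d) [kg·m⁻¹·s⁻¹] · [m²·s⁻²·K⁻¹] = kg·m·s⁻³·K⁻¹
  (e) [m] · [kg·s⁻³·K⁻¹] = kg·m·s⁻³·K⁻¹
All reduce to kg·m·s⁻³·K⁻¹ except (a), which is kg·s⁻³·K⁻¹.

(a)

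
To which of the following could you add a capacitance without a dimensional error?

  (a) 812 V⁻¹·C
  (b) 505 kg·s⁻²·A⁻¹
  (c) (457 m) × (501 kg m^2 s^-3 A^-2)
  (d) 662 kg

(a)

Reference: [capacitance] = kg⁻¹·m⁻²·s⁴·A².
Each option:
  (a) C·V⁻¹ = s·A·(J·C⁻¹)⁻¹ = kg⁻¹·m⁻²·s⁴·A²  ← same
  (b) kg·s⁻²·A⁻¹
  (c) [m] · [kg·m²·s⁻³·A⁻²] = kg·m³·s⁻³·A⁻²
  (d) kg
Only (a) matches kg⁻¹·m⁻²·s⁴·A².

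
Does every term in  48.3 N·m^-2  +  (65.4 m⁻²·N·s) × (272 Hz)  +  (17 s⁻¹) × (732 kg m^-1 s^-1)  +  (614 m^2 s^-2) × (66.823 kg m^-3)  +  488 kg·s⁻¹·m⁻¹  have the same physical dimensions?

In SI base units:
  48.3 N·m^-2:  N·m⁻² = kg·m·s⁻²·m⁻² = kg·m⁻¹·s⁻²
  (65.4 m⁻²·N·s) × (272 Hz):  [kg·m⁻¹·s⁻¹] · [s⁻¹] = kg·m⁻¹·s⁻²
  (17 s⁻¹) × (732 kg m^-1 s^-1):  [s⁻¹] · [kg·m⁻¹·s⁻¹] = kg·m⁻¹·s⁻²
  (614 m^2 s^-2) × (66.823 kg m^-3):  [m²·s⁻²] · [kg·m⁻³] = kg·m⁻¹·s⁻²
  488 kg·s⁻¹·m⁻¹:  kg·m⁻¹·s⁻¹
The terms do not share a single dimension (kg·m⁻¹·s⁻² vs kg·m⁻¹·s⁻¹).

No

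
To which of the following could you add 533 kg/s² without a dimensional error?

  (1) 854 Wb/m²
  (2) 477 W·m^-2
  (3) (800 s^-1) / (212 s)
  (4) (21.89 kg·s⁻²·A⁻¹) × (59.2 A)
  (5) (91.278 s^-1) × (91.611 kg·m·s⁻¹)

Reference: kg·s⁻².
Each option:
  (1) Wb·m⁻² = V·s·m⁻² = kg·s⁻²·A⁻¹
  (2) W·m⁻² = J·s⁻¹·m⁻² = kg·s⁻³
  (3) [s⁻¹] / [s] = s⁻²
  (4) [kg·s⁻²·A⁻¹] · [A] = kg·s⁻²  ← same
  (5) [s⁻¹] · [kg·m·s⁻¹] = kg·m·s⁻²
Only (4) matches kg·s⁻².

(4)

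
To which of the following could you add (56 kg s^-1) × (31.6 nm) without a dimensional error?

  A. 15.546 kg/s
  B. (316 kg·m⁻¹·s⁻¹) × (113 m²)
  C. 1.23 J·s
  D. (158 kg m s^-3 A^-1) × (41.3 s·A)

B.

Reference: [kg·s⁻¹] · [m] = kg·m·s⁻¹.
Each option:
  A. kg·s⁻¹
  B. [kg·m⁻¹·s⁻¹] · [m²] = kg·m·s⁻¹  ← same
  C. J·s = N·m·s = kg·m²·s⁻¹
  D. [kg·m·s⁻³·A⁻¹] · [s·A] = kg·m·s⁻²
Only B. matches kg·m·s⁻¹.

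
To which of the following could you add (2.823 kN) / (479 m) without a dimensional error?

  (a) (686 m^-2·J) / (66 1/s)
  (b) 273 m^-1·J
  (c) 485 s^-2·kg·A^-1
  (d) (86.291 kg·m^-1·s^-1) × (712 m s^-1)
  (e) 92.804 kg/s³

(d)

Reference: [kg·m·s⁻²] / [m] = kg·s⁻².
Each option:
  (a) [kg·s⁻²] / [s⁻¹] = kg·s⁻¹
  (b) J·m⁻¹ = N·m·m⁻¹ = kg·m·s⁻²
  (c) kg·s⁻²·A⁻¹
  (d) [kg·m⁻¹·s⁻¹] · [m·s⁻¹] = kg·s⁻²  ← same
  (e) kg·s⁻³
Only (d) matches kg·s⁻².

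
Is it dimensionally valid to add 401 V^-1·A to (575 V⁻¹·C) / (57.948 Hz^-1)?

Yes

Expand each in SI base units:
  401 V^-1·A:  A·V⁻¹ = A·(J·C⁻¹)⁻¹ = kg⁻¹·m⁻²·s³·A²
  (575 V⁻¹·C) / (57.948 Hz^-1):  [kg⁻¹·m⁻²·s⁴·A²] / [s] = kg⁻¹·m⁻²·s³·A²
Both are kg⁻¹·m⁻²·s³·A², so they have the same dimensions and can be added.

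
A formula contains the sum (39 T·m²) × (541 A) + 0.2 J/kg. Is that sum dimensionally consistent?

In SI base units:
  (39 T·m²) × (541 A):  [kg·m²·s⁻²·A⁻¹] · [A] = kg·m²·s⁻²
  0.2 J/kg:  J·kg⁻¹ = N·m·kg⁻¹ = m²·s⁻²
kg·m²·s⁻² ≠ m²·s⁻², so they cannot be added.

No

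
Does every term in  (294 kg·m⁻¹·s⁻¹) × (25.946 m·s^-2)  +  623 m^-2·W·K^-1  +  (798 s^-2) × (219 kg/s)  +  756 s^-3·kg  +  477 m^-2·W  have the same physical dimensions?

No

In SI base units:
  (294 kg·m⁻¹·s⁻¹) × (25.946 m·s^-2):  [kg·m⁻¹·s⁻¹] · [m·s⁻²] = kg·s⁻³
  623 m^-2·W·K^-1:  W·m⁻²·K⁻¹ = J·s⁻¹·m⁻²·K⁻¹ = kg·s⁻³·K⁻¹
  (798 s^-2) × (219 kg/s):  [s⁻²] · [kg·s⁻¹] = kg·s⁻³
  756 s^-3·kg:  kg·s⁻³
  477 m^-2·W:  W·m⁻² = J·s⁻¹·m⁻² = kg·s⁻³
The terms do not share a single dimension (kg·s⁻³ vs kg·s⁻³·K⁻¹).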